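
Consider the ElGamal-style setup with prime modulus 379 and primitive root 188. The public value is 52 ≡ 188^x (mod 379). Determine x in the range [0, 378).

Baby-step giant-step with m = ceil(sqrt(378)) = 20.
Baby table (188^j mod 379 for j=0..19):
  0:1  1:188  2:97  3:44  4:313  5:99  6:41  7:128
  8:187  9:288  10:326  11:269  12:165  13:321  14:87  15:59
  16:101  17:38  18:322  19:275
Giant step factor: 188^(-20) ≡ 362 (mod 379).
Scan 52·362^i mod 379 for i = 0, 1, …:
  i=0: 52   i=1: 253   i=2: 247   i=3: 349
  i=4: 131   i=5: 47   i=6: 338   i=7: 318
  i=8: 279   i=9: 184     …   i=14: 108
  i=15: 59
Match at i=15, j=15: x = 15·20 + 15 = 315.

315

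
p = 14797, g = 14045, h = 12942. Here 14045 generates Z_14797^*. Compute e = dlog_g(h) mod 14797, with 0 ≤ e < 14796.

Baby-step giant-step with m = ceil(sqrt(14796)) = 122.
Baby table (14045^j mod 14797 for j=0..121):
  0:1  1:14045  2:3218  3:6772  4:12421  5:11112  6:4081  7:8864
  8:7719  9:10533  10:10376  11:10064  12:7936  13:10116  14:13223  15:14685
  16:10239  17:9509  18:10980  19:14563  20:13201  21:1635  22:13428  23:8495
  24:4064  25:6851  26:12201  27:13785  28:6377  29:13521  30:12544  31:7398
  32:376  33:13188  34:11411  35:1188  36:9241  37:5358  38:10365  39:3539
  40:2132  41:9609  42:9765  43:10829  44:9739  45:787  46:56  47:2279
  48:2644  49:9307  50:117  51:798  52:6581  53:8083  54:3151  55:12765
  56:3973  57:1298  58:506  59:4210  60:638  61:8525  62:11098  63:14609
  64:8203  65:1693  66:14203  67:2778  68:12118  69:2216  70:5629  71:13731
  72:2594  73:2516  74:1984  75:2529  76:7005  77:14769  78:6259  79:13475
  80:2745  81:7340  82:14398  83:4108  84:3357  85:5823  86:1016  87:5412
  88:14148  89:14544  90:12692  91:14478  92:3136  93:9248  94:94  95:3297
  96:6552  97:297  98:13408  99:8738  100:13689  101:4584  102:533  103:13500
  104:13539  105:13805  106:6134  107:3896  108:14  109:4269  110:661  111:6026
  112:11127  113:7598  114:12743  115:5720  116:4487  117:14289  118:12091  119:7723
  120:7525  121:8451
Giant step factor: 14045^(-122) ≡ 7097 (mod 14797).
Scan 12942·7097^i mod 14797 for i = 0, 1, …:
  i=0: 12942   i=1: 4395   i=2: 14036   i=3: 88
  i=4: 3062   i=5: 9018   i=6: 3721   i=7: 10089
  i=8: 13747   i=9: 5838   i=10: 686   i=11: 329
  i=12: 11784   i=13: 13201
Match at i=13, j=20: e = 13·122 + 20 = 1606.

1606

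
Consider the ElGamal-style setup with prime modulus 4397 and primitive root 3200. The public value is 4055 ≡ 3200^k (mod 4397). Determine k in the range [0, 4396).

2258

Baby-step giant-step with m = ceil(sqrt(4396)) = 67.
Baby table (3200^j mod 4397 for j=0..66):
  0:1  1:3200  2:3784  3:3859  4:2024  5:19  6:3639  7:1544
  8:2969  9:3280  10:361  11:3186  12:2954  13:3647  14:762  15:2462
  16:3373  17:3362  18:3338  19:1287  20:2808  21:2529  22:2320  23:1864
  24:2468  25:588  26:4081  27:110  28:240  29:2922  30:2378  31:2790
  32:2090  33:163  34:2754  35:1212  36:246  37:137  38:3097  39:3959
  40:1043  41:277  42:2603  43:1682  44:472  45:2229  46:866  47:1090
  48:1179  49:174  50:2778  51:3263  52:3122  53:416  54:3306  55:18
  56:439  57:2157  58:3507  59:1256  60:342  61:3944  62:1410  63:678
  64:1879  65:2101  66:187
Giant step factor: 3200^(-67) ≡ 1498 (mod 4397).
Scan 4055·1498^i mod 4397 for i = 0, 1, …:
  i=0: 4055   i=1: 2133   i=2: 3012   i=3: 654
  i=4: 3558   i=5: 720   i=6: 1295   i=7: 833
  i=8: 3483   i=9: 2692     …   i=32: 623
  i=33: 1090
Match at i=33, j=47: k = 33·67 + 47 = 2258.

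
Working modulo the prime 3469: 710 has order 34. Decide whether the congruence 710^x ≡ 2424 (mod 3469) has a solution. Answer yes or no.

yes

2424 ∈ ⟨710⟩ iff 2424^34 ≡ 1 (mod 3469), since |⟨710⟩| = 34.
2424^34 mod 3469 = 1.
Since 1 = 1, 2424 lies in the subgroup.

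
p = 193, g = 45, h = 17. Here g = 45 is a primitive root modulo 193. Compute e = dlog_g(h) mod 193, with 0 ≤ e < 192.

7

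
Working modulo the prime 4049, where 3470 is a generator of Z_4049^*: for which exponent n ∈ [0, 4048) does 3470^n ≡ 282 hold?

Baby-step giant-step with m = ceil(sqrt(4048)) = 64.
Baby table (3470^j mod 4049 for j=0..63):
  0:1  1:3470  2:3223  3:472  4:2044  5:2881  6:89  7:1106
  8:3417  9:1518  10:3760  11:1322  12:3872  13:1258  14:438  15:1485
  16:2622  17:237  18:443  19:2639  20:2541  21:2597  22:2565  23:848
  24:2986  25:29  26:3454  27:340  28:1541  29:2590  30:2569  31:2581
  32:3731  33:1917  34:3532  35:3766  36:1897  37:2965  38:41  39:555
  40:2575  41:3156  42:2824  43:700  44:3649  45:807  46:2431  47:1503
  48:298  49:1565  50:841  51:2990  52:1762  53:150  54:2228  55:1619
  56:1967  57:2925  58:2956  59:1203  60:3940  61:2376  62:956  63:1189
Giant step factor: 3470^(-64) ≡ 1804 (mod 4049).
Scan 282·1804^i mod 4049 for i = 0, 1, …:
  i=0: 282   i=1: 2603   i=2: 3021   i=3: 3979
  i=4: 3288   i=5: 3816   i=6: 764   i=7: 1596
  i=8: 345   i=9: 2883     …   i=21: 735
  i=22: 1917
Match at i=22, j=33: n = 22·64 + 33 = 1441.

1441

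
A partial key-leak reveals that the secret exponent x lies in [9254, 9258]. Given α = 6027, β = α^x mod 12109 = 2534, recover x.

Compute 6027^9254 mod 12109 = 9533, then multiply by 6027 repeatedly:
  6027^9254=9533  6027^9255=10295  6027^9256=1449  6027^9257=2534
Found 2534 at exponent 9257.

9257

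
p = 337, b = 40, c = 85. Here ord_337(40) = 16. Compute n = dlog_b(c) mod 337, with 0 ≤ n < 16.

Successive powers of 40 modulo 337:
  40^0=1  40^1=40  40^2=252  40^3=307  40^4=148  40^5=191
  40^6=226  40^7=278  40^8=336  40^9=297  40^10=85
So 40^10 ≡ 85 (mod 337), giving n = 10.

10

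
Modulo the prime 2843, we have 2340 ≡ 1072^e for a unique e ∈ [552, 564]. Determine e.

563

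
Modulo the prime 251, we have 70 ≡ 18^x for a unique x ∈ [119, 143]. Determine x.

139

Compute 18^119 mod 251 = 213, then multiply by 18 repeatedly:
  18^119=213  18^120=69  18^121=238  18^122=17  18^123=55
  18^124=237  18^125=250  18^126=233  18^127=178  18^128=192
  18^129=193  18^130=211  18^131=33  18^132=92  18^133=150
  18^134=190  18^135=157  18^136=65  18^137=166  18^138=227
  18^139=70
Found 70 at exponent 139.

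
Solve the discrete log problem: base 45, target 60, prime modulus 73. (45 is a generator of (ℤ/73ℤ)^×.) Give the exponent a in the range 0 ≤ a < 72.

35

Baby-step giant-step with m = ceil(sqrt(72)) = 9.
Baby table (45^j mod 73 for j=0..8):
  0:1  1:45  2:54  3:21  4:69  5:39  6:3  7:62
  8:16
Giant step factor: 45^(-9) ≡ 51 (mod 73).
Scan 60·51^i mod 73 for i = 0, 1, …:
  i=0: 60   i=1: 67   i=2: 59   i=3: 16
Match at i=3, j=8: a = 3·9 + 8 = 35.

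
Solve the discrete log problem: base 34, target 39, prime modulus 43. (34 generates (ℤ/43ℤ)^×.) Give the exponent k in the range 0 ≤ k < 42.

27

Baby-step giant-step with m = ceil(sqrt(42)) = 7.
Baby table (34^j mod 43 for j=0..6):
  0:1  1:34  2:38  3:2  4:25  5:33  6:4
Giant step factor: 34^(-7) ≡ 37 (mod 43).
Scan 39·37^i mod 43 for i = 0, 1, …:
  i=0: 39   i=1: 24   i=2: 28   i=3: 4
Match at i=3, j=6: k = 3·7 + 6 = 27.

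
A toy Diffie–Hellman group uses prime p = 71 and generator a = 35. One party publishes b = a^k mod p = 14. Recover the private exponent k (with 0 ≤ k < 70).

63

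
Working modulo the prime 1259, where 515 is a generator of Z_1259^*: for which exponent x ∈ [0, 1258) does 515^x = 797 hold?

71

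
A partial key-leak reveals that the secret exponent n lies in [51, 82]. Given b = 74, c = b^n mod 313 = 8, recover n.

54

Compute 74^51 mod 313 = 124, then multiply by 74 repeatedly:
  74^51=124  74^52=99  74^53=127  74^54=8
Found 8 at exponent 54.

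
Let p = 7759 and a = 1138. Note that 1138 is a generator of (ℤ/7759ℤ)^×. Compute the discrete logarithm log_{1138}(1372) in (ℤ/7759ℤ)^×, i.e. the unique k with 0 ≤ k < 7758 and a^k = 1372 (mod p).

Baby-step giant-step with m = ceil(sqrt(7758)) = 89.
Baby table (1138^j mod 7759 for j=0..88):
  0:1  1:1138  2:7050  3:94  4:6105  5:3185  6:1077  7:7463
  8:4548  9:371  10:3212  11:767  12:3838  13:7086  14:2267  15:3858
  16:6569  17:3605  18:5738  19:4525  20:5233  21:4001  22:6364  23:3085
  24:3662  25:773  26:2907  27:2832  28:2831  29:1693  30:2402  31:2308
  32:3962  33:777  34:7459  35:7755  36:3207  37:2836  38:7383  39:6616
  40:2778  41:3451  42:1184  43:5085  44:6275  45:2670  46:4691  47:166
  48:2692  49:6450  50:86  51:4760  52:1098  53:325  54:5177  55:2345
  56:7273  57:5580  58:3178  59:870  60:4667  61:3890  62:4190  63:4194
  64:987  65:5910  66:6286  67:7429  68:4651  69:1200  70:16  71:2690
  72:4174  73:1504  74:4572  75:4406  76:1714  77:3023  78:2937  79:5936
  80:4838  81:4513  82:7095  83:4750  84:5236  85:7415  86:4237  87:3367
  88:6459
Giant step factor: 1138^(-89) ≡ 746 (mod 7759).
Scan 1372·746^i mod 7759 for i = 0, 1, …:
  i=0: 1372   i=1: 7083   i=2: 39   i=3: 5817
  i=4: 2201   i=5: 4797   i=6: 1663   i=7: 6917
  i=8: 347   i=9: 2815     …   i=62: 5100
  i=63: 2690
Match at i=63, j=71: k = 63·89 + 71 = 5678.

5678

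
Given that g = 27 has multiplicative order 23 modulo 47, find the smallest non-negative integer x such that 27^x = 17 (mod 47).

Successive powers of 27 modulo 47:
  27^0=1  27^1=27  27^2=24  27^3=37  27^4=12  27^5=42
  27^6=6  27^7=21  27^8=3  27^9=34  27^10=25  27^11=17
So 27^11 ≡ 17 (mod 47), giving x = 11.

11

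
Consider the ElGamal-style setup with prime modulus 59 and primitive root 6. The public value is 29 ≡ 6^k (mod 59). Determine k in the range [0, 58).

54

Baby-step giant-step with m = ceil(sqrt(58)) = 8.
Baby table (6^j mod 59 for j=0..7):
  0:1  1:6  2:36  3:39  4:57  5:47  6:46  7:40
Giant step factor: 6^(-8) ≡ 15 (mod 59).
Scan 29·15^i mod 59 for i = 0, 1, …:
  i=0: 29   i=1: 22   i=2: 35   i=3: 53
  i=4: 28   i=5: 7   i=6: 46
Match at i=6, j=6: k = 6·8 + 6 = 54.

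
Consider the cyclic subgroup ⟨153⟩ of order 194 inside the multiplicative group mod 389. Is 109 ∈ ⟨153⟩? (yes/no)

no

109 ∈ ⟨153⟩ iff 109^194 ≡ 1 (mod 389), since |⟨153⟩| = 194.
109^194 mod 389 = 388.
Since 388 ≠ 1, 109 does not lie in the subgroup.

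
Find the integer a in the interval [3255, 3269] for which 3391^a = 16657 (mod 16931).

3261

Compute 3391^3255 mod 16931 = 15494, then multiply by 3391 repeatedly:
  3391^3255=15494  3391^3256=3261  3391^3257=2108  3391^3258=3346  3391^3259=2516
  3391^3260=15463  3391^3261=16657
Found 16657 at exponent 3261.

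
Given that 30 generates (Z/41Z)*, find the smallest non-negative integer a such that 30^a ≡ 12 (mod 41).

29

Successive powers of 30 modulo 41:
  30^0=1  30^1=30  30^2=39  30^3=22  30^4=4  30^5=38
  30^6=33  30^7=6  30^8=16  30^9=29  30^10=9  30^11=24
  30^12=23  30^13=34  30^14=36  30^15=14  30^16=10  30^17=13
  30^18=21  30^19=15  30^20=40  30^21=11  30^22=2  30^23=19
  30^24=37  30^25=3  30^26=8  30^27=35  30^28=25  30^29=12
So 30^29 ≡ 12 (mod 41), giving a = 29.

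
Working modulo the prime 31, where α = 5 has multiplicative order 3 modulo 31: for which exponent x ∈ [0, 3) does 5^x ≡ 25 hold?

2

Successive powers of 5 modulo 31:
  5^0=1  5^1=5  5^2=25
So 5^2 ≡ 25 (mod 31), giving x = 2.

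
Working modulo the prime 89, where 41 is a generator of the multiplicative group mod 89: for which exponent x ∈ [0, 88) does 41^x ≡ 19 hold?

31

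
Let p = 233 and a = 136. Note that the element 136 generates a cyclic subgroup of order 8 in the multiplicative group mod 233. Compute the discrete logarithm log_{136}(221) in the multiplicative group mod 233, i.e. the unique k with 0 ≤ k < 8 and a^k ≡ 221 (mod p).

3

Successive powers of 136 modulo 233:
  136^0=1  136^1=136  136^2=89  136^3=221
So 136^3 ≡ 221 (mod 233), giving k = 3.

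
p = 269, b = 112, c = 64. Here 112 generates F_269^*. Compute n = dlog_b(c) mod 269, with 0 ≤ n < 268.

Baby-step giant-step with m = ceil(sqrt(268)) = 17.
Baby table (112^j mod 269 for j=0..16):
  0:1  1:112  2:170  3:210  4:117  5:192  6:253  7:91
  8:239  9:137  10:11  11:156  12:256  13:158  14:211  15:229
  16:93
Giant step factor: 112^(-17) ≡ 104 (mod 269).
Scan 64·104^i mod 269 for i = 0, 1, …:
  i=0: 64   i=1: 200   i=2: 87   i=3: 171
  i=4: 30   i=5: 161   i=6: 66   i=7: 139
  i=8: 199   i=9: 252   i=10: 115   i=11: 124
  i=12: 253
Match at i=12, j=6: n = 12·17 + 6 = 210.

210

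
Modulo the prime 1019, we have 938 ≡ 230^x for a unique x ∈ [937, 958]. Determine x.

Compute 230^937 mod 1019 = 138, then multiply by 230 repeatedly:
  230^937=138  230^938=151  230^939=84  230^940=978  230^941=760
  230^942=551  230^943=374  230^944=424  230^945=715  230^946=391
  230^947=258  230^948=238  230^949=733  230^950=455  230^951=712
  230^952=720  230^953=522  230^954=837  230^955=938
Found 938 at exponent 955.

955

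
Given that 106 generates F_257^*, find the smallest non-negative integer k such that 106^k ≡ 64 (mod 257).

32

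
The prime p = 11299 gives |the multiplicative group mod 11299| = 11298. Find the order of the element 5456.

The order of 5456 must divide p − 1 = 11298 = 2 · 3 · 7 · 269.
Divisors: 1, 2, 3, 6, 7, 14, 21, 42, 269, 538, 807, 1614, 1883, 3766, 5649, 11298.
Check each in increasing order: 5456^1 ≡ 5456;  5456^2 ≡ 6370;  5456^3 ≡ 10295;  5456^6 ≡ 2405;  5456^7 ≡ 3541;  5456^14 ≡ 8090;  5456^21 ≡ 3725;  5456^42 ≡ 453;  5456^269 ≡ 9409;  5456^538 ≡ 1616;  5456^807 ≡ 7789;  5456^1614 ≡ 4190;  5456^1883 ≡ 1499;  5456^3766 ≡ 9799;  5456^5649 ≡ 1.
Smallest exponent giving 1 is 5649.

5649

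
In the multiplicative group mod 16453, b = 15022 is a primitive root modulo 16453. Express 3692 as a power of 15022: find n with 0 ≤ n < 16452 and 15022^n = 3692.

Baby-step giant-step with m = ceil(sqrt(16452)) = 129.
Baby table (15022^j mod 16453 for j=0..128):
  0:1  1:15022  2:7589  3:15574  4:7421  5:9187  6:15803  7:8782
  8:3050  9:11948  10:13532  11:889  12:11175  13:891  14:8313  15:16069
  16:6555  17:14458  18:8476  19:13158  20:9587  21:2805  22:577  23:13416
  24:2355  25:2860  26:4137  27:3033  28:3369  29:16143  30:15832  31:189
  32:9242  33:2910  34:14852  35:4064  36:8778  37:8774  38:14498  39:595
  40:4111  41:7333  42:3491  43:6091  44:3869  45:8122  46:9689  47:4920
  48:1364  49:6023  50:2459  51:2113  52:3649  53:10335  54:1862  55:864
  56:14044  57:8602  58:13835  59:11527  60:7222  61:14255  62:2815  63:2720
  64:7041  65:10018  66:11258  67:13742  68:12986  69:8924  70:13737  71:3688
  72:3885  73:1679  74:15942  75:7309  76:4929  77:4938  78:8512  79:11001
  80:3090  81:4067  82:4485  83:15088  84:11861  85:6405  86:15219  87:5383
  88:13384  89:15241  90:6807  91:15812  92:12356  93:5539  94:4037  95:14509
  96:1307  97:5325  98:14117  99:2857  100:8430  101:13172  102:6006  103:10333
  104:4724  105:2139  106:15802  107:10213  108:11914  109:12827  110:6111  111:8155
  112:11825  113:8562  114:5263  115:4121  116:9476  117:13569  118:13754  119:12267
  120:1274  121:3189  122:10475  123:15411  124:10332  125:6155  126:11003  127:228
  128:2792
Giant step factor: 15022^(-129) ≡ 5424 (mod 16453).
Scan 3692·5424^i mod 16453 for i = 0, 1, …:
  i=0: 3692   i=1: 2107   i=2: 9986   i=3: 788
  i=4: 12785   i=5: 12898   i=6: 596   i=7: 7916
  i=8: 10507   i=9: 13229     …   i=18: 498
  i=19: 2860
Match at i=19, j=25: n = 19·129 + 25 = 2476.

2476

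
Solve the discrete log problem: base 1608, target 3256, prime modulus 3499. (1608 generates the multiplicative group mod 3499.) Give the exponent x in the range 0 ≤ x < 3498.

2868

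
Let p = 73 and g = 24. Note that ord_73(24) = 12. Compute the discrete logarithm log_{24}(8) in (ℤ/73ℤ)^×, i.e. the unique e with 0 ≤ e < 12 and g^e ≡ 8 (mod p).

8

Successive powers of 24 modulo 73:
  24^0=1  24^1=24  24^2=65  24^3=27  24^4=64  24^5=3
  24^6=72  24^7=49  24^8=8
So 24^8 ≡ 8 (mod 73), giving e = 8.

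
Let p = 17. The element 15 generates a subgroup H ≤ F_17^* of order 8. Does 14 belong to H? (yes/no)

no

⟨15⟩ has order 8; its elements mod 17 are {1, 2, 4, 8, 9, 13, 15, 16}.
14 is not in this set.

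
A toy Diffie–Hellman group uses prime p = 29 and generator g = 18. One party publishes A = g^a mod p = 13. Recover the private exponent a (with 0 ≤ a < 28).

22

Successive powers of 18 modulo 29:
  18^0=1  18^1=18  18^2=5  18^3=3  18^4=25  18^5=15
  18^6=9  18^7=17  18^8=16  18^9=27  18^10=22  18^11=19
  18^12=23  18^13=8  18^14=28  18^15=11  18^16=24  18^17=26
  18^18=4  18^19=14  18^20=20  18^21=12  18^22=13
So 18^22 ≡ 13 (mod 29), giving a = 22.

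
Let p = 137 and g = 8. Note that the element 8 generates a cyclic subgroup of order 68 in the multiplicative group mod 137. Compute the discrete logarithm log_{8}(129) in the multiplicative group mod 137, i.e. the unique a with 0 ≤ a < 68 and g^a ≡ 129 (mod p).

35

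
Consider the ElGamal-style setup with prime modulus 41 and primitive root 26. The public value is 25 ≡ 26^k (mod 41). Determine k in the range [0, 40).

Successive powers of 26 modulo 41:
  26^0=1  26^1=26  26^2=20  26^3=28  26^4=31  26^5=27
  26^6=5  26^7=7  26^8=18  26^9=17  26^10=32  26^11=12
  26^12=25
So 26^12 ≡ 25 (mod 41), giving k = 12.

12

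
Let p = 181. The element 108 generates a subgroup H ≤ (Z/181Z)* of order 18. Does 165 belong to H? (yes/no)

no

165 ∈ ⟨108⟩ iff 165^18 ≡ 1 (mod 181), since |⟨108⟩| = 18.
165^18 mod 181 = 42.
Since 42 ≠ 1, 165 does not lie in the subgroup.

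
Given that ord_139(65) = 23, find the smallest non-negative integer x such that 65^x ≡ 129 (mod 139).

13

Successive powers of 65 modulo 139:
  65^0=1  65^1=65  65^2=55  65^3=100  65^4=106  65^5=79
  65^6=131  65^7=36  65^8=116  65^9=34  65^10=125  65^11=63
  65^12=64  65^13=129
So 65^13 ≡ 129 (mod 139), giving x = 13.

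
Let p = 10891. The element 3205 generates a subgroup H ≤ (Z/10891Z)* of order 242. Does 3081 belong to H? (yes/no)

3081 ∈ ⟨3205⟩ iff 3081^242 ≡ 1 (mod 10891), since |⟨3205⟩| = 242.
3081^242 mod 10891 = 9646.
Since 9646 ≠ 1, 3081 does not lie in the subgroup.

no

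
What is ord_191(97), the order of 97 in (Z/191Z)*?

The order of 97 must divide p − 1 = 190 = 2 · 5 · 19.
Divisors: 1, 2, 5, 10, 19, 38, 95, 190.
Check each in increasing order: 97^1 ≡ 97;  97^2 ≡ 50;  97^5 ≡ 121;  97^10 ≡ 125;  97^19 ≡ 39;  97^38 ≡ 184;  97^95 ≡ 1.
Smallest exponent giving 1 is 95.

95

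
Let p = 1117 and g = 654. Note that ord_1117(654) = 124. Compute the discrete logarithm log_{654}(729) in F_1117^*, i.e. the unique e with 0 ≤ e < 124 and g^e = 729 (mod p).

Baby-step giant-step with m = ceil(sqrt(124)) = 12.
Baby table (654^j mod 1117 for j=0..11):
  0:1  1:654  2:1022  3:422  4:89  5:122  6:481  7:697
  8:102  9:805  10:363  11:598
Giant step factor: 654^(-12) ≡ 118 (mod 1117).
Scan 729·118^i mod 1117 for i = 0, 1, …:
  i=0: 729   i=1: 13   i=2: 417   i=3: 58
  i=4: 142   i=5: 1
Match at i=5, j=0: e = 5·12 + 0 = 60.

60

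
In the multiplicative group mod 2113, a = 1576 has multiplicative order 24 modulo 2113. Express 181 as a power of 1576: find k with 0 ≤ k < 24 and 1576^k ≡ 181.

23

Successive powers of 1576 modulo 2113:
  1576^0=1  1576^1=1576  1576^2=1001  1576^3=1278  1576^4=439  1576^5=913
  1576^6=2048  1576^7=1097  1576^8=438  1576^9=1450  1576^10=1047  1576^11=1932
  1576^12=2112  1576^13=537  1576^14=1112  1576^15=835  1576^16=1674  1576^17=1200
  1576^18=65  1576^19=1016  1576^20=1675  1576^21=663  1576^22=1066  1576^23=181
So 1576^23 ≡ 181 (mod 2113), giving k = 23.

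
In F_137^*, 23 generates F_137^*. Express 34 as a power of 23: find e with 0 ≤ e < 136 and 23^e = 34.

8

Baby-step giant-step with m = ceil(sqrt(136)) = 12.
Baby table (23^j mod 137 for j=0..11):
  0:1  1:23  2:118  3:111  4:87  5:83  6:128  7:67
  8:34  9:97  10:39  11:75
Giant step factor: 23^(-12) ≡ 22 (mod 137).
Scan 34·22^i mod 137 for i = 0, 1, …:
  i=0: 34
Match at i=0, j=8: e = 0·12 + 8 = 8.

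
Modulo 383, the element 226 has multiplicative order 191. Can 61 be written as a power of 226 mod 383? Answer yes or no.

61 ∈ ⟨226⟩ iff 61^191 ≡ 1 (mod 383), since |⟨226⟩| = 191.
61^191 mod 383 = 382.
Since 382 ≠ 1, 61 does not lie in the subgroup.

no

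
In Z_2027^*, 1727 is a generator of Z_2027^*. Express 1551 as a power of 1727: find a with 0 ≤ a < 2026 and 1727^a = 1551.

Baby-step giant-step with m = ceil(sqrt(2026)) = 46.
Baby table (1727^j mod 2027 for j=0..45):
  0:1  1:1727  2:812  3:1667  4:569  5:1595  6:1899  7:1914
  8:1468  9:1486  10:140  11:567  12:168  13:275  14:607  15:330
  16:323  17:396  18:793  19:1286  20:1357  21:327  22:1223  23:2014
  24:1873  25:1606  26:626  27:711  28:1562  29:1664  30:1469  31:1186
  32:952  33:207  34:737  35:1870  36:479  37:217  38:1791  39:1882
  40:933  41:1853  42:1525  43:602  44:1830  45:317
Giant step factor: 1727^(-46) ≡ 12 (mod 2027).
Scan 1551·12^i mod 2027 for i = 0, 1, …:
  i=0: 1551   i=1: 369   i=2: 374   i=3: 434
  i=4: 1154   i=5: 1686   i=6: 1989   i=7: 1571
  i=8: 609   i=9: 1227   i=10: 535   i=11: 339
  i=12: 14   i=13: 168
Match at i=13, j=12: a = 13·46 + 12 = 610.

610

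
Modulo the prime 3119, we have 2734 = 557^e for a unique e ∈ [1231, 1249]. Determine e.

1248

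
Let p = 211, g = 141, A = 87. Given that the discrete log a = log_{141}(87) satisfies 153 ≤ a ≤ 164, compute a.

156

Compute 141^153 mod 211 = 28, then multiply by 141 repeatedly:
  141^153=28  141^154=150  141^155=50  141^156=87
Found 87 at exponent 156.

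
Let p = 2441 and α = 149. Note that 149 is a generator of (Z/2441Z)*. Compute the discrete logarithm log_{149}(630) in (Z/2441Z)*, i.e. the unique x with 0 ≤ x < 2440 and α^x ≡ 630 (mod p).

2077

Baby-step giant-step with m = ceil(sqrt(2440)) = 50.
Baby table (149^j mod 2441 for j=0..49):
  0:1  1:149  2:232  3:394  4:122  5:1091  6:1453  7:1689
  8:238  9:1288  10:1514  11:1014  12:2185  13:912  14:1633  15:1658
  16:501  17:1419  18:1505  19:2114  20:97  21:2248  22:535  23:1603
  24:2070  25:864  26:1804  27:286  28:1117  29:445  30:398  31:718
  32:2019  33:588  34:2177  35:2161  36:2218  37:947  38:1966  39:14
  40:2086  41:807  42:634  43:1708  44:628  45:814  46:1677  47:891
  48:945  49:1668
Giant step factor: 149^(-50) ≡ 1687 (mod 2441).
Scan 630·1687^i mod 2441 for i = 0, 1, …:
  i=0: 630   i=1: 975   i=2: 2032   i=3: 820
  i=4: 1734   i=5: 940   i=6: 1571   i=7: 1792
  i=8: 1146   i=9: 30     …   i=40: 673
  i=41: 286
Match at i=41, j=27: x = 41·50 + 27 = 2077.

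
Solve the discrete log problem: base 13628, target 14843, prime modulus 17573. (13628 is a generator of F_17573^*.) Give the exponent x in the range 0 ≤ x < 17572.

10554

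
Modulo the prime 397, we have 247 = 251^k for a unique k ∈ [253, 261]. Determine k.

257

Compute 251^253 mod 397 = 213, then multiply by 251 repeatedly:
  251^253=213  251^254=265  251^255=216  251^256=224  251^257=247
Found 247 at exponent 257.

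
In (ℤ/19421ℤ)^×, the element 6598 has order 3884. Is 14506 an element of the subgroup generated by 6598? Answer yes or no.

no

14506 ∈ ⟨6598⟩ iff 14506^3884 ≡ 1 (mod 19421), since |⟨6598⟩| = 3884.
14506^3884 mod 19421 = 17781.
Since 17781 ≠ 1, 14506 does not lie in the subgroup.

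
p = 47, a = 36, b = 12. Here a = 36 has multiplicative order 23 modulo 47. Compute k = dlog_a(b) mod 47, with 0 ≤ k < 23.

Successive powers of 36 modulo 47:
  36^0=1  36^1=36  36^2=27  36^3=32  36^4=24  36^5=18
  36^6=37  36^7=16  36^8=12
So 36^8 ≡ 12 (mod 47), giving k = 8.

8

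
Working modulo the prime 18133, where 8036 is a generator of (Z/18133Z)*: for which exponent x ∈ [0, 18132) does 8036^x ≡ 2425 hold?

9894

Baby-step giant-step with m = ceil(sqrt(18132)) = 135.
Baby table (8036^j mod 18133 for j=0..134):
  0:1  1:8036  2:5683  3:9694  4:1616  5:2948  6:8430  7:16725
  8:304  9:13122  10:4997  11:9430  12:1673  13:7675  14:5967  15:7160
  16:1751  17:17961  18:14049  19:1706  20:868  21:12176  22:668  23:680
  24:6447  25:2111  26:9641  27:10900  28:10010  29:2372  30:3609  31:7257
  32:1524  33:7089  34:11451  35:13394  36:14829  37:13901  38:9156  39:12035
  40:9971  41:15362  42:17701  43:9984  44:11032  45:915  46:9075  47:13907
  48:2973  49:9867  50:13736  51:6925  52:17256  53:6165  54:2584  55:2739
  56:15275  57:7623  58:5154  59:1772  60:5387  61:6461  62:5817  63:16671
  64:1552  65:14501  66:7378  67:12831  68:5678  69:5780  70:9467  71:8877
  72:350  73:1985  74:12553  75:2029  76:3477  77:16352  78:12954  79:14924
  80:15735  81:5051  82:8182  83:294  84:5294  85:2566  86:3155  87:3646
  88:14461  89:12332  90:3107  91:16844  92:13672  93:345  94:16204  95:2271
  96:7958  97:13530  98:1612  99:7070  100:3831  101:14215  102:11973  103:1330
  104:7543  105:15062  106:457  107:9586  108:4112  109:5706  110:13192  111:5394
  112:8314  113:9332  114:11997  115:12864  116:17004  117:11989  118:2975  119:7806
  120:6969  121:8180  122:2355  123:12061  124:1311  125:18056  126:15883  127:15734
  128:15148  129:2499  130:8733  131:3678  132:17751  133:12858  134:5054
Giant step factor: 8036^(-135) ≡ 9217 (mod 18133).
Scan 2425·9217^i mod 18133 for i = 0, 1, …:
  i=0: 2425   i=1: 11369   i=2: 15599   i=3: 17559
  i=4: 4278   i=5: 9184   i=6: 4084   i=7: 16253
  i=8: 7188   i=9: 11947     …   i=72: 1827
  i=73: 12035
Match at i=73, j=39: x = 73·135 + 39 = 9894.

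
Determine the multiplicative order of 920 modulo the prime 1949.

974

The order of 920 must divide p − 1 = 1948 = 2^2 · 487.
Divisors: 1, 2, 4, 487, 974, 1948.
Check each in increasing order: 920^1 ≡ 920;  920^2 ≡ 534;  920^4 ≡ 602;  920^487 ≡ 1948;  920^974 ≡ 1.
Smallest exponent giving 1 is 974.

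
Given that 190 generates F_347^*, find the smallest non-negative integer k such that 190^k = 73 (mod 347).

252

Baby-step giant-step with m = ceil(sqrt(346)) = 19.
Baby table (190^j mod 347 for j=0..18):
  0:1  1:190  2:12  3:198  4:144  5:294  6:340  7:58
  8:263  9:2  10:33  11:24  12:49  13:288  14:241  15:333
  16:116  17:179  18:4
Giant step factor: 190^(-19) ≡ 163 (mod 347).
Scan 73·163^i mod 347 for i = 0, 1, …:
  i=0: 73   i=1: 101   i=2: 154   i=3: 118
  i=4: 149   i=5: 344   i=6: 205   i=7: 103
  i=8: 133   i=9: 165   i=10: 176   i=11: 234
  i=12: 319   i=13: 294
Match at i=13, j=5: k = 13·19 + 5 = 252.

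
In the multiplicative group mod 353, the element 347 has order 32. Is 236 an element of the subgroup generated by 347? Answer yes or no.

no

236 ∈ ⟨347⟩ iff 236^32 ≡ 1 (mod 353), since |⟨347⟩| = 32.
236^32 mod 353 = 187.
Since 187 ≠ 1, 236 does not lie in the subgroup.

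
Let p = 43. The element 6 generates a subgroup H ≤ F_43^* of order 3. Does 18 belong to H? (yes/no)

no

⟨6⟩ has order 3; its elements mod 43 are {1, 6, 36}.
18 is not in this set.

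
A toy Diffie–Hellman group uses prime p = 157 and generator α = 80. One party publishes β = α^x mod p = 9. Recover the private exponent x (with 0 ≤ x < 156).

140

Baby-step giant-step with m = ceil(sqrt(156)) = 13.
Baby table (80^j mod 157 for j=0..12):
  0:1  1:80  2:120  3:23  4:113  5:91  6:58  7:87
  8:52  9:78  10:117  11:97  12:67
Giant step factor: 80^(-13) ≡ 50 (mod 157).
Scan 9·50^i mod 157 for i = 0, 1, …:
  i=0: 9   i=1: 136   i=2: 49   i=3: 95
  i=4: 40   i=5: 116   i=6: 148   i=7: 21
  i=8: 108   i=9: 62   i=10: 117
Match at i=10, j=10: x = 10·13 + 10 = 140.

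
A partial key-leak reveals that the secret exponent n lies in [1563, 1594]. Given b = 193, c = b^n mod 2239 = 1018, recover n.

Compute 193^1563 mod 2239 = 1427, then multiply by 193 repeatedly:
  193^1563=1427  193^1564=14  193^1565=463  193^1566=2038  193^1567=1509
  193^1568=167  193^1569=885  193^1570=641  193^1571=568  193^1572=2152
  193^1573=1121  193^1574=1409  193^1575=1018
Found 1018 at exponent 1575.

1575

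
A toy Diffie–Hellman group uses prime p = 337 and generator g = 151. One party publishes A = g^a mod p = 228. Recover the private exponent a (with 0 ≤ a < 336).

Baby-step giant-step with m = ceil(sqrt(336)) = 19.
Baby table (151^j mod 337 for j=0..18):
  0:1  1:151  2:222  3:159  4:82  5:250  6:6  7:232
  8:321  9:280  10:155  11:152  12:36  13:44  14:241  15:332
  16:256  17:238  18:216
Giant step factor: 151^(-19) ≡ 60 (mod 337).
Scan 228·60^i mod 337 for i = 0, 1, …:
  i=0: 228   i=1: 200   i=2: 205   i=3: 168
  i=4: 307   i=5: 222
Match at i=5, j=2: a = 5·19 + 2 = 97.

97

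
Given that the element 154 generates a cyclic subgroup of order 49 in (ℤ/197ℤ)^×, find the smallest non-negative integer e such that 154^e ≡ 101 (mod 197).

25

Successive powers of 154 modulo 197:
  154^0=1  154^1=154  154^2=76  154^3=81  154^4=63  154^5=49
  154^6=60  154^7=178  154^8=29  154^9=132  154^10=37  154^11=182
  154^12=54  154^13=42  154^14=164  154^15=40  154^16=53  154^17=85
  154^18=88  154^19=156  154^20=187  154^21=36  154^22=28  154^23=175
  154^24=158  154^25=101
So 154^25 ≡ 101 (mod 197), giving e = 25.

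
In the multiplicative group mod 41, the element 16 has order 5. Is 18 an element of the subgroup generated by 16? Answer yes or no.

18 ∈ ⟨16⟩ iff 18^5 ≡ 1 (mod 41), since |⟨16⟩| = 5.
18^5 mod 41 = 1.
Since 1 = 1, 18 lies in the subgroup.

yes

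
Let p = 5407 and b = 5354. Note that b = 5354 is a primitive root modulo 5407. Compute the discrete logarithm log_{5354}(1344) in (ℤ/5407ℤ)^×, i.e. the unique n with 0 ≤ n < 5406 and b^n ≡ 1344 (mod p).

3409

Baby-step giant-step with m = ceil(sqrt(5406)) = 74.
Baby table (5354^j mod 5407 for j=0..73):
  0:1  1:5354  2:2809  3:2519  4:1668  5:3515  6:2950  7:453
  8:3026  9:1832  10:230  11:4031  12:2637  13:821  14:5150  15:2807
  16:2625  17:1457  18:3884  19:5021  20:4237  21:2533  22:926  23:4992
  24:367  25:2177  26:3573  27:5283  28:1165  29:3139  30:1250  31:4041
  32:2107  33:1876  34:3305  35:3266  36:5333  37:3922  38:3007  39:2839
  40:929  41:4833  42:3387  43:4327  44:3170  45:5014  46:4608  47:4498
  48:4921  49:4130  50:2797  51:3155  52:402  53:322  54:4562  55:1529
  56:68  57:1803  58:1767  59:3675  60:5284  61:1112  62:541  63:3769
  64:302  65:215  66:4826  67:3758  68:885  69:1758  70:4152  71:1631
  72:69  73:1750
Giant step factor: 5354^(-74) ≡ 3442 (mod 5407).
Scan 1344·3442^i mod 5407 for i = 0, 1, …:
  i=0: 1344   i=1: 3063   i=2: 4603   i=3: 1016
  i=4: 4150   i=5: 4413   i=6: 1283   i=7: 3974
  i=8: 4205   i=9: 4478     …   i=45: 4222
  i=46: 3515
Match at i=46, j=5: n = 46·74 + 5 = 3409.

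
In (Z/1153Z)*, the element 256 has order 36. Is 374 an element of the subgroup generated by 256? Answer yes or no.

374 ∈ ⟨256⟩ iff 374^36 ≡ 1 (mod 1153), since |⟨256⟩| = 36.
374^36 mod 1153 = 457.
Since 457 ≠ 1, 374 does not lie in the subgroup.

no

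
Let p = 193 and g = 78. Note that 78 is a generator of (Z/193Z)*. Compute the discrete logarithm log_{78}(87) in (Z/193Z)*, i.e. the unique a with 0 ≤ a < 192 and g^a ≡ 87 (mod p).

69

Baby-step giant-step with m = ceil(sqrt(192)) = 14.
Baby table (78^j mod 193 for j=0..13):
  0:1  1:78  2:101  3:158  4:165  5:132  6:67  7:15
  8:12  9:164  10:54  11:159  12:50  13:40
Giant step factor: 78^(-14) ≡ 187 (mod 193).
Scan 87·187^i mod 193 for i = 0, 1, …:
  i=0: 87   i=1: 57   i=2: 44   i=3: 122
  i=4: 40
Match at i=4, j=13: a = 4·14 + 13 = 69.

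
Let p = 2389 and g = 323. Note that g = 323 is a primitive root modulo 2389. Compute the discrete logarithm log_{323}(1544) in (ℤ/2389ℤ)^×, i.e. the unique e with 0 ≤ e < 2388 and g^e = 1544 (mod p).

1712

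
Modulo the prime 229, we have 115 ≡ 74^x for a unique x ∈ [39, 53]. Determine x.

Compute 74^39 mod 229 = 143, then multiply by 74 repeatedly:
  74^39=143  74^40=48  74^41=117  74^42=185  74^43=179
  74^44=193  74^45=84  74^46=33  74^47=152  74^48=27
  74^49=166  74^50=147  74^51=115
Found 115 at exponent 51.

51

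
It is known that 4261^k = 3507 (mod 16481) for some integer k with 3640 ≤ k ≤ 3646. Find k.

Compute 4261^3640 mod 16481 = 15514, then multiply by 4261 repeatedly:
  4261^3640=15514  4261^3641=16344  4261^3642=9559  4261^3643=6348  4261^3644=3507
Found 3507 at exponent 3644.

3644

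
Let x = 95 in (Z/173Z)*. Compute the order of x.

43

The order of 95 must divide p − 1 = 172 = 2^2 · 43.
Divisors: 1, 2, 4, 43, 86, 172.
Check each in increasing order: 95^1 ≡ 95;  95^2 ≡ 29;  95^4 ≡ 149;  95^43 ≡ 1.
Smallest exponent giving 1 is 43.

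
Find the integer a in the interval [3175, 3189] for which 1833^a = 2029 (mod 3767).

Compute 1833^3175 mod 3767 = 1057, then multiply by 1833 repeatedly:
  1833^3175=1057  1833^3176=1243  1833^3177=3151  1833^3178=972  1833^3179=3652
  1833^3180=157  1833^3181=1489  1833^3182=2029
Found 2029 at exponent 3182.

3182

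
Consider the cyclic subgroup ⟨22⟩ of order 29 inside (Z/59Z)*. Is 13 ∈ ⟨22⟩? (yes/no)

13 ∈ ⟨22⟩ iff 13^29 ≡ 1 (mod 59), since |⟨22⟩| = 29.
13^29 mod 59 = 58.
Since 58 ≠ 1, 13 does not lie in the subgroup.

no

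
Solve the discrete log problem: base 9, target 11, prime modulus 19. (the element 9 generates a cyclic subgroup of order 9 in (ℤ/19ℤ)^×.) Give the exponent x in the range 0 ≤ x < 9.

Successive powers of 9 modulo 19:
  9^0=1  9^1=9  9^2=5  9^3=7  9^4=6  9^5=16
  9^6=11
So 9^6 ≡ 11 (mod 19), giving x = 6.

6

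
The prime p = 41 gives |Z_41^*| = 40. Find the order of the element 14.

8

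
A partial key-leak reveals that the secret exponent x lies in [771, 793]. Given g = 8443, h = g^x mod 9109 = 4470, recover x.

773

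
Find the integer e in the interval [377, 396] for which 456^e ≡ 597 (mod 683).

Compute 456^377 mod 683 = 149, then multiply by 456 repeatedly:
  456^377=149  456^378=327  456^379=218  456^380=373  456^381=21
  456^382=14  456^383=237  456^384=158  456^385=333  456^386=222
  456^387=148  456^388=554  456^389=597
Found 597 at exponent 389.

389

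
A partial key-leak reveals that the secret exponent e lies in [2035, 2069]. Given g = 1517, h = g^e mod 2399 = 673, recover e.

2068

Compute 1517^2035 mod 2399 = 1831, then multiply by 1517 repeatedly:
  1517^2035=1831  1517^2036=1984  1517^2037=1382  1517^2038=2167  1517^2039=709
  1517^2040=801  1517^2041=1223  1517^2042=864  1517^2043=834  1517^2044=905
  1517^2045=657  1517^2046=1084  1517^2047=1113  1517^2048=1924  1517^2049=1524
  1517^2050=1671  1517^2051=1563  1517^2052=859  1517^2053=446  1517^2054=64
  1517^2055=1128  1517^2056=689  1517^2057=1648  1517^2058=258  1517^2059=349
  1517^2060=1653  1517^2061=646  1517^2062=1190  1517^2063=1182  1517^2064=1041
  1517^2065=655  1517^2066=449  1517^2067=2216  1517^2068=673
Found 673 at exponent 2068.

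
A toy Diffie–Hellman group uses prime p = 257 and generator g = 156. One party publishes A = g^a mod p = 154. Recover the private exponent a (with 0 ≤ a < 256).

187

Baby-step giant-step with m = ceil(sqrt(256)) = 16.
Baby table (156^j mod 257 for j=0..15):
  0:1  1:156  2:178  3:12  4:73  5:80  6:144  7:105
  8:189  9:186  10:232  11:212  12:176  13:214  14:231  15:56
Giant step factor: 156^(-16) ≡ 128 (mod 257).
Scan 154·128^i mod 257 for i = 0, 1, …:
  i=0: 154   i=1: 180   i=2: 167   i=3: 45
  i=4: 106   i=5: 204   i=6: 155   i=7: 51
  i=8: 103   i=9: 77   i=10: 90   i=11: 212
Match at i=11, j=11: a = 11·16 + 11 = 187.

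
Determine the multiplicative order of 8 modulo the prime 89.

The order of 8 must divide p − 1 = 88 = 2^3 · 11.
Divisors: 1, 2, 4, 8, 11, 22, 44, 88.
Check each in increasing order: 8^1 ≡ 8;  8^2 ≡ 64;  8^4 ≡ 2;  8^8 ≡ 4;  8^11 ≡ 1.
Smallest exponent giving 1 is 11.

11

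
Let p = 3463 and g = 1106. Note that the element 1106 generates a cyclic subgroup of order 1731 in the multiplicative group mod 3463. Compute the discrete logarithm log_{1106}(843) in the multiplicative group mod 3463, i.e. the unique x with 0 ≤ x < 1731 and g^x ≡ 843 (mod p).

646

Baby-step giant-step with m = ceil(sqrt(1731)) = 42.
Baby table (1106^j mod 3463 for j=0..41):
  0:1  1:1106  2:797  3:1880  4:1480  5:2344  6:2140  7:1611
  8:1784  9:2657  10:2018  11:1736  12:1514  13:1855  14:1534  15:3197
  16:159  17:2704  18:2055  19:1102  20:3299  21:2155  22:886  23:3350
  24:3153  25:3440  26:2266  27:2447  28:1779  29:590  30:1496  31:2725
  32:1040  33:524  34:1223  35:2068  36:1628  37:3271  38:2354  39:2811
  40:2655  41:3269
Giant step factor: 1106^(-42) ≡ 2707 (mod 3463).
Scan 843·2707^i mod 3463 for i = 0, 1, …:
  i=0: 843   i=1: 3347   i=2: 1121   i=3: 959
  i=4: 2226   i=5: 162   i=6: 2196   i=7: 2064
  i=8: 1429   i=9: 132     …   i=14: 1800
  i=15: 159
Match at i=15, j=16: x = 15·42 + 16 = 646.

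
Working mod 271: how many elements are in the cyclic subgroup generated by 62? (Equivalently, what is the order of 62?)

135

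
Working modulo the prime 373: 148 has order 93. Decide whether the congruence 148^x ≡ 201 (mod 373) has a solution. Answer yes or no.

no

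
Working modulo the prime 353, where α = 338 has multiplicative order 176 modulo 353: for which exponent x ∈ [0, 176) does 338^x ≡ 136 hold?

Successive powers of 338 modulo 353:
  338^0=1  338^1=338  338^2=225  338^3=155  338^4=146  338^5=281
  338^6=21  338^7=38  338^8=136
So 338^8 ≡ 136 (mod 353), giving x = 8.

8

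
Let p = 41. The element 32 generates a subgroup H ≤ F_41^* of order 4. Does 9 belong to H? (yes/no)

⟨32⟩ has order 4; its elements mod 41 are {1, 9, 32, 40}.
9 is in this set.

yes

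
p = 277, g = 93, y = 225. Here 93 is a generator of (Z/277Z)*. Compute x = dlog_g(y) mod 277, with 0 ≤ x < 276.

186

Baby-step giant-step with m = ceil(sqrt(276)) = 17.
Baby table (93^j mod 277 for j=0..16):
  0:1  1:93  2:62  3:226  4:243  5:162  6:108  7:72
  8:48  9:32  10:206  11:45  12:30  13:20  14:198  15:132
  16:88
Giant step factor: 93^(-17) ≡ 266 (mod 277).
Scan 225·266^i mod 277 for i = 0, 1, …:
  i=0: 225   i=1: 18   i=2: 79   i=3: 239
  i=4: 141   i=5: 111   i=6: 164   i=7: 135
  i=8: 177   i=9: 269   i=10: 88
Match at i=10, j=16: x = 10·17 + 16 = 186.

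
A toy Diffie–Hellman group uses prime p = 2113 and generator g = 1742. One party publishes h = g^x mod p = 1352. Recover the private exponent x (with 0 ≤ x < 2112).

262

Baby-step giant-step with m = ceil(sqrt(2112)) = 46.
Baby table (1742^j mod 2113 for j=0..45):
  0:1  1:1742  2:296  3:60  4:983  5:856  6:1487  7:1929
  8:648  9:474  10:1638  11:846  12:971  13:1082  14:48  15:1209
  16:1530  17:767  18:698  19:941  20:1647  21:1733  22:1522  23:1622
  24:443  25:461  26:122  27:1224  28:191  29:981  30:1598  31:895
  32:1809  33:795  34:875  35:777  36:1214  37:1788  38:134  39:998
  40:1630  41:1701  42:716  43:602  44:636  45:700
Giant step factor: 1742^(-46) ≡ 584 (mod 2113).
Scan 1352·584^i mod 2113 for i = 0, 1, …:
  i=0: 1352   i=1: 1419   i=2: 400   i=3: 1170
  i=4: 781   i=5: 1809
Match at i=5, j=32: x = 5·46 + 32 = 262.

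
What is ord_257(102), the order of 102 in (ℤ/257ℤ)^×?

The order of 102 must divide p − 1 = 256 = 2^8.
Divisors: 1, 2, 4, 8, 16, 32, 64, 128, 256.
Check each in increasing order: 102^1 ≡ 102;  102^2 ≡ 124;  102^4 ≡ 213;  102^8 ≡ 137;  102^16 ≡ 8;  102^32 ≡ 64;  102^64 ≡ 241;  102^128 ≡ 256;  102^256 ≡ 1.
Smallest exponent giving 1 is 256.

256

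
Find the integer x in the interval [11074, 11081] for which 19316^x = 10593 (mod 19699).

11076

Compute 19316^11074 mod 19699 = 18941, then multiply by 19316 repeatedly:
  19316^11074=18941  19316^11075=14528  19316^11076=10593
Found 10593 at exponent 11076.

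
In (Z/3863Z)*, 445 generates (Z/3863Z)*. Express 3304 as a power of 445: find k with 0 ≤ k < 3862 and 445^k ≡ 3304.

Baby-step giant-step with m = ceil(sqrt(3862)) = 63.
Baby table (445^j mod 3863 for j=0..62):
  0:1  1:445  2:1012  3:2232  4:449  5:2792  6:2417  7:1651
  8:725  9:1996  10:3593  11:3466  12:1033  13:3851  14:2386  15:3308
  16:257  17:2338  18:1263  19:1900  20:3366  21:2889  22:3089  23:3240
  24:901  25:3056  26:144  27:2272  28:2797  29:779  30:2848  31:296
  32:378  33:2101  34:99  35:1562  36:3613  37:777  38:1958  39:2135
  40:3640  41:1203  42:2241  43:591  44:311  45:3190  46:1829  47:2675
  48:571  49:3000  50:2265  51:3545  52:1421  53:2676  54:1016  55:149
  56:634  57:131  58:350  59:1230  60:2667  61:874  62:2630
Giant step factor: 445^(-63) ≡ 3196 (mod 3863).
Scan 3304·3196^i mod 3863 for i = 0, 1, …:
  i=0: 3304   i=1: 2005   i=2: 3126   i=3: 978
  i=4: 521   i=5: 163   i=6: 3306   i=7: 671
  i=8: 551   i=9: 3331     …   i=48: 727
  i=49: 1829
Match at i=49, j=46: k = 49·63 + 46 = 3133.

3133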